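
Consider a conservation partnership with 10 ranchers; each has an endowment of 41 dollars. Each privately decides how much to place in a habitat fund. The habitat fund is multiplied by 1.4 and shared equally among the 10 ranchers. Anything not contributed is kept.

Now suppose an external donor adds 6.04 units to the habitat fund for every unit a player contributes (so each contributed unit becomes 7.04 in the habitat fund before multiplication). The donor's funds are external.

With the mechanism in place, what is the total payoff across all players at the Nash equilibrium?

The effective private return is 1.4 × 7.04 / 10 = 0.9856, which is still under 1, so the mechanism doesn't change anyone's dominant strategy: zero contribution.
At the Nash equilibrium no one contributes; group total payoff = 10 × 41 = 410.

410.00 dollars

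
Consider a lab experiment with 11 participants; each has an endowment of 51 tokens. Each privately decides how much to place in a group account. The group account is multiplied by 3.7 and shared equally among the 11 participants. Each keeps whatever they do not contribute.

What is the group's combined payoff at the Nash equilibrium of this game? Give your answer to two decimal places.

561.00 tokens

Each contributed unit returns 3.7/11 = 0.3364 to its contributor — below 1 — so contributing 0 is dominant for every player. At the Nash equilibrium everyone keeps their 51, and the group total is 11 × 51 = 561.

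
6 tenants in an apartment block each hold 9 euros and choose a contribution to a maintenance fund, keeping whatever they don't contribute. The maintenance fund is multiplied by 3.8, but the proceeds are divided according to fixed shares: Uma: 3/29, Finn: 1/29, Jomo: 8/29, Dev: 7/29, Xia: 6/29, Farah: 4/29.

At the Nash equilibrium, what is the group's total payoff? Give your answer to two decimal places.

79.20 euros

A player with share s gets back 3.8·s per unit contributed, so full contribution is dominant for anyone with s > 1/3.8 = 0.2632 and zero contribution is dominant for anyone below.
Only Jomo (8/29) clears that bar, contributing 9; the remaining 5 contribute 0. Total contributed: 9.
The maintenance fund pays out 3.8 × 9 = 34.20 in total (split across the unequal shares, but the aggregate is all that matters for the group sum).
The 5 free-riders keep 9 each, adding 45. Group total = 45 + 34.20 = 79.20.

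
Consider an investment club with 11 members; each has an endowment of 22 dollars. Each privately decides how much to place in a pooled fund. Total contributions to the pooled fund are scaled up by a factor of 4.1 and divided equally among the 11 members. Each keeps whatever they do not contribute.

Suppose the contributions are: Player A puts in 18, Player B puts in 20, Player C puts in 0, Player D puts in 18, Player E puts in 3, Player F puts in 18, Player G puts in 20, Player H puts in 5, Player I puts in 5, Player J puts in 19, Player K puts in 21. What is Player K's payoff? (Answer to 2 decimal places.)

55.79 dollars

Total contributed: 18 + 20 + 0 + 18 + 3 + 18 + 20 + 5 + 5 + 19 + 21 = 147.
Each receives 4.1 × 147 / 11 = 54.79 from the pooled fund.
Player K keeps 22 − 21 = 1, so Player K's payoff is 1 + 54.79 = 55.79.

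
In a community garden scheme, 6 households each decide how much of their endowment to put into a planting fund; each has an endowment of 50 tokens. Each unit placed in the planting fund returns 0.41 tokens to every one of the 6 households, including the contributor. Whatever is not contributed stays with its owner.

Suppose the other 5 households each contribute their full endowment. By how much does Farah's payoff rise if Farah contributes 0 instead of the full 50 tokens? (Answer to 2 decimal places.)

29.50 tokens

Switching from a contribution of 50 to 0 lets Farah keep an extra 50 tokens, but lowers the planting fund by 50, which costs Farah their own share of that drop: 0.41 × 50 = 20.50.
Net gain = 50 − 20.50 = 29.50. The private return per contributed unit (0.41) is below 1, so free-riding is indeed the best response regardless of what the others do.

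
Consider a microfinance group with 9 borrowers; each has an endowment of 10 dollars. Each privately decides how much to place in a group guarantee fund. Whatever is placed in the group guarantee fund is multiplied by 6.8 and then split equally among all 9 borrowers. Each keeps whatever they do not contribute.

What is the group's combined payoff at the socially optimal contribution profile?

Each contributed unit returns 6.800 to the group as a whole (0.7556 to each of 9 players), which exceeds 1, so the social optimum is full contribution: group total = 6.800 × 90 = 612.00.

612.00 dollars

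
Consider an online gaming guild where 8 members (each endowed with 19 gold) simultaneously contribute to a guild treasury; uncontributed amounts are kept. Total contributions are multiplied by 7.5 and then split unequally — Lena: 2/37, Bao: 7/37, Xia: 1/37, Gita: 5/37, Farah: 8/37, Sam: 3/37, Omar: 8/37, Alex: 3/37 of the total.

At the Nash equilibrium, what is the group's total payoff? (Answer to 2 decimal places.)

A player with share s gets back 7.5·s per unit contributed, so full contribution is dominant for anyone with s > 1/7.5 = 0.1333 and zero contribution is dominant for anyone below.
The shares above 0.1333 belong to Bao, Gita, Farah and Omar, contributing 19 each; the remaining 4 contribute 0. Total contributed: 76.
The guild treasury pays out 7.5 × 76 = 570.00 in total (split across the unequal shares, but the aggregate is all that matters for the group sum).
The 4 free-riders keep 19 each, adding 76. Group total = 76 + 570.00 = 646.00.

646.00 gold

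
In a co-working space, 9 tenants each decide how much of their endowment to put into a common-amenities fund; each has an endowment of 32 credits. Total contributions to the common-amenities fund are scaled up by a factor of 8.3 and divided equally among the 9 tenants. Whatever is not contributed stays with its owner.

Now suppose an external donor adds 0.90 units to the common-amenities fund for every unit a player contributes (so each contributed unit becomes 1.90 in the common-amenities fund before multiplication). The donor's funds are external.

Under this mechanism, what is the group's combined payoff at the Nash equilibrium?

With the mechanism, a contributed unit returns 8.3 × 1.90 / 9 = 1.7522 per unit of net cost to the contributor — now above 1 — so contributing fully is weakly dominant for every player.
So the Nash equilibrium is full contribution by all 9; the group earns 8.3 × 1.90 × 288 = 4541.76.

4541.76 credits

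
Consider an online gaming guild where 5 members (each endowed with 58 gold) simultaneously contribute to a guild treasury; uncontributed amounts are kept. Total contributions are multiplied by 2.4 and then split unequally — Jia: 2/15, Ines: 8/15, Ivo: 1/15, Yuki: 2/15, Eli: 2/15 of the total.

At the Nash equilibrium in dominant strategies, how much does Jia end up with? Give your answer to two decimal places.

Player j's private return per contributed unit is 2.4 × (j's share). Contributing is weakly dominant for j when that share is at least 1/2.4 = 0.4167, and contributing 0 is dominant otherwise.
Ines alone (share 8/15) is above the threshold, contributing 58; the remaining 4 contribute 0. Total contributed: 58.
Jia keeps 58 and receives 2.4 × 58 × 2/15 = 18.56 from the guild treasury, for a payoff of 76.56.

76.56 gold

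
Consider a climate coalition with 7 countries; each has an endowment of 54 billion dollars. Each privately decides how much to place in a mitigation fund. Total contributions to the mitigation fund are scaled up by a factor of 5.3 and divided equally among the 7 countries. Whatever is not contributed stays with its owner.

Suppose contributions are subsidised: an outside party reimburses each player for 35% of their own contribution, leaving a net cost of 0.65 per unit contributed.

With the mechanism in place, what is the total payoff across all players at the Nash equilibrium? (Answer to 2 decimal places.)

The effective private return per unit is now (5.3/7) / 0.65 = 1.1648 > 1, so every player's dominant strategy flips to full contribution.
At the Nash equilibrium everyone contributes 54. Group total payoff = 7 × (54 × 0.35 + 5.3 × 54) = 2135.70.

2135.70 billion dollars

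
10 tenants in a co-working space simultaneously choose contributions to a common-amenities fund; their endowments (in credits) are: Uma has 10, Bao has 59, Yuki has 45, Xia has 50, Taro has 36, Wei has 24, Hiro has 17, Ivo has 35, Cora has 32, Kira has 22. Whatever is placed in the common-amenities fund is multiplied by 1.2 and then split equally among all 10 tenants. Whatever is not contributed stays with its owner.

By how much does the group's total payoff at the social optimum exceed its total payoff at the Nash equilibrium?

66.00 credits

The private return per contributed unit is 1.2/10 = 0.1200 < 1 for every player regardless of endowment, so the Nash equilibrium is zero contribution and the group total is Σ E_j = 10 + 59 + 45 + 50 + 36 + 24 + 17 + 35 + 32 + 22 = 330.
Each contributed unit returns 1.200 to the group, so the social optimum is full contribution by everyone: group total = 1.200 × 330 = 396.00.
Efficiency loss = (1.200 − 1) × 330 = 66.00.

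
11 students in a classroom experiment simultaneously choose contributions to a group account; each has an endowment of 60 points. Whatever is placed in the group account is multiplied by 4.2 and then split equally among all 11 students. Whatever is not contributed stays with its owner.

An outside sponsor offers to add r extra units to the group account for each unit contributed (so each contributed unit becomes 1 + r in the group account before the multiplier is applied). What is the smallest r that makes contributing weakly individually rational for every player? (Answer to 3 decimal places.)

1.619

With matching at rate r, one contributed unit becomes (1 + r) in the group account and returns 4.2 × (1 + r) / 11 to the contributor.
Setting this equal to 1: 1 + r = 11/4.2 = 2.6190.
So the minimum matching rate is r = 2.6190 − 1 = 1.619.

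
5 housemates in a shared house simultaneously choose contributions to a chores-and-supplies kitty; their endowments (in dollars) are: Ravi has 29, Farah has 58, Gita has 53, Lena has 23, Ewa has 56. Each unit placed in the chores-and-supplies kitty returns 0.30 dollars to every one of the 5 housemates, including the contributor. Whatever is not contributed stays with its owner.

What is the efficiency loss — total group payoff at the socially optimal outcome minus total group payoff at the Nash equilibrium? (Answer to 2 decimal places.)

109.50 dollars

The private return per contributed unit is 0.30 < 1 for everyone, so the Nash equilibrium is zero contribution and the group total is Σ E_j = 29 + 58 + 53 + 23 + 56 = 219.
Each contributed unit returns 1.500 to the group, so the social optimum is full contribution by everyone: group total = 1.500 × 219 = 328.50.
Efficiency loss = (1.500 − 1) × 219 = 109.50.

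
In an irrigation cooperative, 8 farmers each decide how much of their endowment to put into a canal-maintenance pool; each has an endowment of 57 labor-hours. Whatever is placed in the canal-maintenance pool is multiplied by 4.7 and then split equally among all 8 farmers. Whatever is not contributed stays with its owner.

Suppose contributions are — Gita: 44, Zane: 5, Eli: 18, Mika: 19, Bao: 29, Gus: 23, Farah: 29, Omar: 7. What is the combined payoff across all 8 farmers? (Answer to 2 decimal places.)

1099.80 labor-hours

Total contributed: 44 + 5 + 18 + 19 + 29 + 23 + 29 + 7 = 174; total kept: 8 × 57 − 174 = 282.
The canal-maintenance pool pays out 4.7 × 174 = 817.80 in aggregate.
Group total = 282 + 817.80 = 1099.80.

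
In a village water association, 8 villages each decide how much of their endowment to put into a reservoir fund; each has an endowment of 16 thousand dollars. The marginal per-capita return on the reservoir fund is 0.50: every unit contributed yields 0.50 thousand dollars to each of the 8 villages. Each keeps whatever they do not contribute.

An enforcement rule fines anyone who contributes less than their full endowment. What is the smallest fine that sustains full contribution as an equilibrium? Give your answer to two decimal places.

Given the others contribute fully, the best deviation is to contribute 0 (any partial contribution still incurs the fine and gives up units whose private return 0.50 is below 1).
Deviating from 16 to 0 saves 16 thousand dollars but forfeits the deviator's share of the drop in the reservoir fund: 0.50 × 16 = 8.00.
So the deviation gain is 16 − 8.00 = 8.00, and the fine must be at least 8.00 thousand dollars to wipe it out.

8.00 thousand dollars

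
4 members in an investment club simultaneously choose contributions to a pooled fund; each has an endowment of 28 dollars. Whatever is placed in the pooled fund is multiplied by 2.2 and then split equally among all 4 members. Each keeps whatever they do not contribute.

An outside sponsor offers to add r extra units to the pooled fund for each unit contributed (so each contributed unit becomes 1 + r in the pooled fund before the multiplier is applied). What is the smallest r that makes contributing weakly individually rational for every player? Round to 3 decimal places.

0.818

With matching at rate r, one contributed unit becomes (1 + r) in the pooled fund and returns 2.2 × (1 + r) / 4 to the contributor.
Setting this equal to 1: 1 + r = 4/2.2 = 1.8182.
So the minimum matching rate is r = 1.8182 − 1 = 0.818.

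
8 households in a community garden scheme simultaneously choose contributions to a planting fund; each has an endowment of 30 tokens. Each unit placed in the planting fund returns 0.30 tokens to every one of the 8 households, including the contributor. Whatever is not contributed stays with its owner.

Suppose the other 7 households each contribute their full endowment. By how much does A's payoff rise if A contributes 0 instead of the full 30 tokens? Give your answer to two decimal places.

21.00 tokens

Switching from a contribution of 30 to 0 lets A keep an extra 30 tokens, but lowers the planting fund by 30, which costs A their own share of that drop: 0.30 × 30 = 9.00.
Net gain = 30 − 9.00 = 21.00. The private return per contributed unit (0.30) is below 1, so free-riding is indeed the best response regardless of what the others do.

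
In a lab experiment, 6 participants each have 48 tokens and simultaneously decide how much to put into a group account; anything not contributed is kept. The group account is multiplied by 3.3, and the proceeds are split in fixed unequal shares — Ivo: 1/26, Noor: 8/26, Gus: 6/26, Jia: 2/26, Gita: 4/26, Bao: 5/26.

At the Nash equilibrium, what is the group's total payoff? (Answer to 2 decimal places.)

Player j's private return per contributed unit is 3.3 × (j's share). Contributing is weakly dominant for j when that share is at least 1/3.3 = 0.3030, and contributing 0 is dominant otherwise.
Noor alone (share 8/26) is above the threshold, contributing 48; the remaining 5 contribute 0. Total contributed: 48.
The group account pays out 3.3 × 48 = 158.40 in total (split across the unequal shares, but the aggregate is all that matters for the group sum).
The 5 free-riders keep 48 each, adding 240. Group total = 240 + 158.40 = 398.40.

398.40 tokens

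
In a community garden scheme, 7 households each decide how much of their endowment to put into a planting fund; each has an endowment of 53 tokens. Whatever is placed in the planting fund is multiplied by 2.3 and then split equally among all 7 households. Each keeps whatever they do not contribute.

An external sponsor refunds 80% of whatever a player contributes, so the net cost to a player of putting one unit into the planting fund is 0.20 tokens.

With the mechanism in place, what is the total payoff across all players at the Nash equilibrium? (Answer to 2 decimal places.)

1150.10 tokens

The effective private return per unit is now (2.3/7) / 0.20 = 1.6429 > 1, so every player's dominant strategy flips to full contribution.
So the Nash equilibrium is full contribution by all 7; the group earns 7 × (53 × 0.80 + 2.3 × 53) = 1150.10.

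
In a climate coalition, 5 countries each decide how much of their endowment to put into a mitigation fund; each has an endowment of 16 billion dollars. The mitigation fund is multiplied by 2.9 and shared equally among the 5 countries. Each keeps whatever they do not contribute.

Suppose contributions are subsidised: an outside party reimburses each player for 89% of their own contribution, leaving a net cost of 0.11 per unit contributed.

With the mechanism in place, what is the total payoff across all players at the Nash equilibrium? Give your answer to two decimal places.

303.20 billion dollars

Under the mechanism each unit contributed yields (2.9/5) / 0.11 = 5.2727 back to its contributor per unit of net cost, which exceeds 1, making full contribution the dominant choice for everyone.
So the Nash equilibrium is full contribution by all 5; the group earns 5 × (16 × 0.89 + 2.9 × 16) = 303.20.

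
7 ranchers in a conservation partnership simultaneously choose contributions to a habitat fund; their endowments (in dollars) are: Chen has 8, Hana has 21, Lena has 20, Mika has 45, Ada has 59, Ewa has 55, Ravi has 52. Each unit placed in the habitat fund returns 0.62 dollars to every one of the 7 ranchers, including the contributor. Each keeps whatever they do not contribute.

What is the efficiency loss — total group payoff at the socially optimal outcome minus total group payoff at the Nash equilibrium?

The private return per contributed unit is 0.62 < 1 for everyone, so the Nash equilibrium is zero contribution and the group total is Σ E_j = 8 + 21 + 20 + 45 + 59 + 55 + 52 = 260.
Each contributed unit returns 4.340 to the group, so the social optimum is full contribution by everyone: group total = 4.340 × 260 = 1128.40.
Efficiency loss = (4.340 − 1) × 260 = 868.40.

868.40 dollars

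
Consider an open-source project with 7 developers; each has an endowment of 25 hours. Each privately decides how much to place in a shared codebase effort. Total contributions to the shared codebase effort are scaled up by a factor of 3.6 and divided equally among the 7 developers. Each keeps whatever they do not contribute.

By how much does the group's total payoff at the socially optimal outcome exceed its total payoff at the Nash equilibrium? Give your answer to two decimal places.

Each contributed unit returns 3.6/7 = 0.5143 to its contributor — below 1 — so contributing 0 is dominant for every player. At the Nash equilibrium everyone keeps their 25, and the group total is 7 × 25 = 175.
Each contributed unit returns 3.600 to the group as a whole (0.5143 to each of 7 players), which exceeds 1, so the social optimum is full contribution: group total = 3.600 × 175 = 630.00.
Efficiency loss = 630.00 − 175 = 455.00.

455.00 hours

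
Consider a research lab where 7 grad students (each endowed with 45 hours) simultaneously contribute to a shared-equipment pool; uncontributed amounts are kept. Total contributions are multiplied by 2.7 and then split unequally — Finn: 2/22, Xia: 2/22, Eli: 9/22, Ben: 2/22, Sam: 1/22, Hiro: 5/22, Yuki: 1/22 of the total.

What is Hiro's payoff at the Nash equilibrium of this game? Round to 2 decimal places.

72.61 hours

Player j's private return per contributed unit is 2.7 × (j's share). Contributing is weakly dominant for j when that share is at least 1/2.7 = 0.3704, and contributing 0 is dominant otherwise.
Only Eli (9/22) clears that bar, contributing 45; the remaining 6 contribute 0. Total contributed: 45.
Hiro keeps 45 and receives 2.7 × 45 × 5/22 = 27.61 from the shared-equipment pool, for a payoff of 72.61.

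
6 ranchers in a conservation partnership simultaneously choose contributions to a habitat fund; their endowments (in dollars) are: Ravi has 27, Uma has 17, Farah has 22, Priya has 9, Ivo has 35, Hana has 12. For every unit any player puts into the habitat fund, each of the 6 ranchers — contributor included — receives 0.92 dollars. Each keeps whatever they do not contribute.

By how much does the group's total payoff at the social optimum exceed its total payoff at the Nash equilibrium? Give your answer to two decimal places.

551.44 dollars

The private return per contributed unit is 0.92 < 1 for everyone, so the Nash equilibrium is zero contribution and the group total is Σ E_j = 27 + 17 + 22 + 9 + 35 + 12 = 122.
Each contributed unit returns 5.520 to the group, so the social optimum is full contribution by everyone: group total = 5.520 × 122 = 673.44.
Efficiency loss = (5.520 − 1) × 122 = 551.44.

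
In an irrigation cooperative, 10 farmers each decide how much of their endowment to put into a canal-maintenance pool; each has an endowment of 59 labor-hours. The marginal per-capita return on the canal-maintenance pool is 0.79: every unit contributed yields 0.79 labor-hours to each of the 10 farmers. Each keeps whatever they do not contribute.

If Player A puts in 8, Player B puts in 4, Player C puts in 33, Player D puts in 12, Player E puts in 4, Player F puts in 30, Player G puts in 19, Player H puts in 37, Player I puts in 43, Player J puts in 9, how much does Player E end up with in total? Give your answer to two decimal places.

212.21 labor-hours

Total contributed: 8 + 4 + 33 + 12 + 4 + 30 + 19 + 37 + 43 + 9 = 199.
Each receives 0.79 × 199 = 157.21 from the canal-maintenance pool.
Player E keeps 59 − 4 = 55, so Player E's payoff is 55 + 157.21 = 212.21.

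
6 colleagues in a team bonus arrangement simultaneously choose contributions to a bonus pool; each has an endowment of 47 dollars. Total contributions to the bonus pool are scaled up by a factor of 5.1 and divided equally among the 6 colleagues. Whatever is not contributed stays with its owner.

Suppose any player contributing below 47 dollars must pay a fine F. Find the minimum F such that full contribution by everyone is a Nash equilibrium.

Given the others contribute fully, the best deviation is to contribute 0 (any partial contribution still incurs the fine and gives up units whose private return 0.8500 is below 1).
Deviating from 47 to 0 saves 47 dollars but forfeits the deviator's share of the drop in the bonus pool: 5.1/6 × 47 = 39.95.
So the deviation gain is 47 − 39.95 = 7.05, and the fine must be at least 7.05 dollars to wipe it out.

7.05 dollars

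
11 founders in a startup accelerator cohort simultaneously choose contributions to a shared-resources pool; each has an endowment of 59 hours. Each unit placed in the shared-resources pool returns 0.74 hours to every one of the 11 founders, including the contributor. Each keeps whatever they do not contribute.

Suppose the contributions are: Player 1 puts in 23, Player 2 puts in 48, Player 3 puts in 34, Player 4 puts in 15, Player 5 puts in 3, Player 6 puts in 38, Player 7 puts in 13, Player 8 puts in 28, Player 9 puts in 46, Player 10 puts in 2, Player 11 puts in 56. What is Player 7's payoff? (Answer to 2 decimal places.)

Total contributed: 23 + 48 + 34 + 15 + 3 + 38 + 13 + 28 + 46 + 2 + 56 = 306.
Each receives 0.74 × 306 = 226.44 from the shared-resources pool.
Player 7 keeps 59 − 13 = 46, so Player 7's payoff is 46 + 226.44 = 272.44.

272.44 hours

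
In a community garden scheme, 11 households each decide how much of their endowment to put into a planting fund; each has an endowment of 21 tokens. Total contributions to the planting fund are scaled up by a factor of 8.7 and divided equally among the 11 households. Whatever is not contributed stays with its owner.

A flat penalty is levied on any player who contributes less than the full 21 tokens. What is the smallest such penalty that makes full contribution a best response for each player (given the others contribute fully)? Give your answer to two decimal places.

4.39 tokens

Given the others contribute fully, the best deviation is to contribute 0 (any partial contribution still incurs the fine and gives up units whose private return 0.7909 is below 1).
Deviating from 21 to 0 saves 21 tokens but forfeits the deviator's share of the drop in the planting fund: 8.7/11 × 21 = 16.61.
So the deviation gain is 21 − 16.61 = 4.39, and the fine must be at least 4.39 tokens to wipe it out.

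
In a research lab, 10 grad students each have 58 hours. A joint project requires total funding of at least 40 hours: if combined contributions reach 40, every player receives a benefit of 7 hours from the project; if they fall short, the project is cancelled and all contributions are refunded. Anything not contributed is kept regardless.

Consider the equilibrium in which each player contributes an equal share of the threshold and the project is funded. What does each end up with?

Equal share of the threshold: 40/10 = 4.
At this profile no one gains by cutting their contribution: any cut drops the total below 40, the project is cancelled, contributions are refunded, and the deviator ends with 58, which is less than 58 − 4 + 7 = 61. Contributing more than 4 just wastes the excess. So contributing exactly 4 is a best response.
Each player's payoff: 58 − 4 + 7 = 61.

61 hours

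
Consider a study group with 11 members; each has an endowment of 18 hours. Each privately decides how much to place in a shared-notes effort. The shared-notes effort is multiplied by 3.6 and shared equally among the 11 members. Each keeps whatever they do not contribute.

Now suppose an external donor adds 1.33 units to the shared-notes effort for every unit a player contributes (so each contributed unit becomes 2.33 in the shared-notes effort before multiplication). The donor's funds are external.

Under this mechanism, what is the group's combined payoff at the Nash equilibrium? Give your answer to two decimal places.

198.00 hours

Even with the mechanism, each unit contributed returns only 3.6 × 2.33 / 11 = 0.7625 per unit of net cost, so contributing nothing is still dominant.
Everyone keeps their endowment and the group total is 11 × 18 = 198.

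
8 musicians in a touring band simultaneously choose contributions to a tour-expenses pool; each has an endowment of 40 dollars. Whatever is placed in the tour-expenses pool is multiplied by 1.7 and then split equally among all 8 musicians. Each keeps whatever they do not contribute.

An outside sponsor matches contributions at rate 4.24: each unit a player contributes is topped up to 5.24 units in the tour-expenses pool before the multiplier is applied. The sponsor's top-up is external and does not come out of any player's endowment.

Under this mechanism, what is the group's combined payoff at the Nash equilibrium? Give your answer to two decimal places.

2850.56 dollars

With the mechanism, a contributed unit returns 1.7 × 5.24 / 8 = 1.1135 per unit of net cost to the contributor — now above 1 — so contributing fully is weakly dominant for every player.
At the Nash equilibrium everyone contributes 40. Group total payoff = 1.7 × 5.24 × 320 = 2850.56.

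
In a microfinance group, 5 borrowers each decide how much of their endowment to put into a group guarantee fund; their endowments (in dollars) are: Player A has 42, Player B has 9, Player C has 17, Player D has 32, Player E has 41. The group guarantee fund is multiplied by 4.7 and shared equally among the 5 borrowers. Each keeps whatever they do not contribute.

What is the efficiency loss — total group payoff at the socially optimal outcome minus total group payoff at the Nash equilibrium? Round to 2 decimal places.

521.70 dollars

The private return per contributed unit is 4.7/5 = 0.9400 < 1 for every player regardless of endowment, so the Nash equilibrium is zero contribution and the group total is Σ E_j = 42 + 9 + 17 + 32 + 41 = 141.
Each contributed unit returns 4.700 to the group, so the social optimum is full contribution by everyone: group total = 4.700 × 141 = 662.70.
Efficiency loss = (4.700 − 1) × 141 = 521.70.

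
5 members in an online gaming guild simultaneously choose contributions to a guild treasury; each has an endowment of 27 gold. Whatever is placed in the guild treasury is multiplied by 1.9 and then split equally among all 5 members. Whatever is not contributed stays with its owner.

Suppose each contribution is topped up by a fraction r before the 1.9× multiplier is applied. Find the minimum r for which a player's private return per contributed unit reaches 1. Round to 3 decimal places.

1.632

With matching at rate r, one contributed unit becomes (1 + r) in the guild treasury and returns 1.9 × (1 + r) / 5 to the contributor.
Setting this equal to 1: 1 + r = 5/1.9 = 2.6316.
So the minimum matching rate is r = 2.6316 − 1 = 1.632.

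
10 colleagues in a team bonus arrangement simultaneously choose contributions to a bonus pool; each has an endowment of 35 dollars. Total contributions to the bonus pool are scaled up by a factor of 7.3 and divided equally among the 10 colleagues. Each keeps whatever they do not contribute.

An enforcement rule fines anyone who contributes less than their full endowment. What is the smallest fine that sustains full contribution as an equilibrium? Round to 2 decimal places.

9.45 dollars

Given the others contribute fully, the best deviation is to contribute 0 (any partial contribution still incurs the fine and gives up units whose private return 0.7300 is below 1).
Deviating from 35 to 0 saves 35 dollars but forfeits the deviator's share of the drop in the bonus pool: 7.3/10 × 35 = 25.55.
So the deviation gain is 35 − 25.55 = 9.45, and the fine must be at least 9.45 dollars to wipe it out.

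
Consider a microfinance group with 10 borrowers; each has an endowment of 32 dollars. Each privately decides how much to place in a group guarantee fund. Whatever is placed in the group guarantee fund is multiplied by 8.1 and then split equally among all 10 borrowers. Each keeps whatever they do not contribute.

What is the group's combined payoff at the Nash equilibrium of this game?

320.00 dollars

Each contributed unit returns 8.1/10 = 0.8100 to its contributor — below 1 — so contributing 0 is dominant for every player. At the Nash equilibrium everyone keeps their 32, and the group total is 10 × 32 = 320.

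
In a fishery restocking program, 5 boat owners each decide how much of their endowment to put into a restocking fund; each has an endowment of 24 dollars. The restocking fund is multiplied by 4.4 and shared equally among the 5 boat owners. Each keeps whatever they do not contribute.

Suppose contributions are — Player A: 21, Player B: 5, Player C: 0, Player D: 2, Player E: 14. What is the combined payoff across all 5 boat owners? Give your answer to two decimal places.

262.80 dollars

Total contributed: 21 + 5 + 0 + 2 + 14 = 42; total kept: 5 × 24 − 42 = 78.
The restocking fund pays out 4.4 × 42 = 184.80 in aggregate.
Group total = 78 + 184.80 = 262.80.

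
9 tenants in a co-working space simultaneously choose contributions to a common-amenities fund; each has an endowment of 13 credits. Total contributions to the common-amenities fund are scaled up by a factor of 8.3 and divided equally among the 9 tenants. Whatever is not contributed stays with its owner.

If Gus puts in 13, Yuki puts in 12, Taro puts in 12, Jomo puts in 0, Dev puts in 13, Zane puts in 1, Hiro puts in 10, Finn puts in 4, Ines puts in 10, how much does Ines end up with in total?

Total contributed: 13 + 12 + 12 + 0 + 13 + 1 + 10 + 4 + 10 = 75.
Each receives 8.3 × 75 / 9 = 69.17 from the common-amenities fund.
Ines keeps 13 − 10 = 3, so Ines's payoff is 3 + 69.17 = 72.17.

72.17 credits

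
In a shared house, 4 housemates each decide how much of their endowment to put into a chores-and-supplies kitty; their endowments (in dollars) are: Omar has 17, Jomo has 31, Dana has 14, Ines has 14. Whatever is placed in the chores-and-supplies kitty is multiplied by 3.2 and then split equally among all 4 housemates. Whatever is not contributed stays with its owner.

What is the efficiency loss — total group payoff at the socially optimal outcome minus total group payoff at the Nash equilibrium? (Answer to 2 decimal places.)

The private return per contributed unit is 3.2/4 = 0.8000 < 1 for every player regardless of endowment, so the Nash equilibrium is zero contribution and the group total is Σ E_j = 17 + 31 + 14 + 14 = 76.
Each contributed unit returns 3.200 to the group, so the social optimum is full contribution by everyone: group total = 3.200 × 76 = 243.20.
Efficiency loss = (3.200 − 1) × 76 = 167.20.

167.20 dollars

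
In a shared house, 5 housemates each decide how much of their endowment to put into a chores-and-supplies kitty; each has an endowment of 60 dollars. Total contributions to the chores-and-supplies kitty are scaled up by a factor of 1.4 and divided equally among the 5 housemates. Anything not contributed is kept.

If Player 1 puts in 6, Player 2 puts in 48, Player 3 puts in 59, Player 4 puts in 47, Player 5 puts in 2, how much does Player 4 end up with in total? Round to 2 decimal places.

Total contributed: 6 + 48 + 59 + 47 + 2 = 162.
Each receives 1.4 × 162 / 5 = 45.36 from the chores-and-supplies kitty.
Player 4 keeps 60 − 47 = 13, so Player 4's payoff is 13 + 45.36 = 58.36.

58.36 dollars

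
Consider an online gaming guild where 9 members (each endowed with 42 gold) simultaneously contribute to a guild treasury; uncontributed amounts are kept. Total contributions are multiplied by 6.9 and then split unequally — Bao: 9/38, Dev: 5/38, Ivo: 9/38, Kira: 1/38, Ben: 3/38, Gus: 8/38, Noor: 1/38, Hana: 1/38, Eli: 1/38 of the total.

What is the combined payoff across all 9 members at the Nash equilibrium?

Player j's private return per contributed unit is 6.9 × (j's share). Contributing is weakly dominant for j when that share is at least 1/6.9 = 0.1449, and contributing 0 is dominant otherwise.
The shares above 0.1449 belong to Bao, Ivo and Gus, contributing 42 each; the remaining 6 contribute 0. Total contributed: 126.
The guild treasury pays out 6.9 × 126 = 869.40 in total (split across the unequal shares, but the aggregate is all that matters for the group sum).
The 6 free-riders keep 42 each, adding 252. Group total = 252 + 869.40 = 1121.40.

1121.40 gold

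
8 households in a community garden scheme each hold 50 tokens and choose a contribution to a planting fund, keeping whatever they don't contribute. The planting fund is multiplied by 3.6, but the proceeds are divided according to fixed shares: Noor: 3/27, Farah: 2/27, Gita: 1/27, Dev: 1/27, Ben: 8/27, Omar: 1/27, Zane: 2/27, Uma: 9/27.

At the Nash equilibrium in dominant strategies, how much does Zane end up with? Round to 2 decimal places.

A player with share s gets back 3.6·s per unit contributed, so full contribution is dominant for anyone with s > 1/3.6 = 0.2778 and zero contribution is dominant for anyone below.
Ben and Uma clear that bar, contributing 50 each; the remaining 6 contribute 0. Total contributed: 100.
Zane keeps 50 and receives 3.6 × 100 × 2/27 = 26.67 from the planting fund, for a payoff of 76.67.

76.67 tokens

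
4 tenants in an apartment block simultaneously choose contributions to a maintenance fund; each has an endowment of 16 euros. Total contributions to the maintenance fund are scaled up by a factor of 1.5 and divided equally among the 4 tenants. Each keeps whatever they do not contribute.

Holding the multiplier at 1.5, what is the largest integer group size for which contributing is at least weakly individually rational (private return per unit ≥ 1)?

1

Private return per unit is 1.5/(group size), which is ≥ 1 whenever the group size is ≤ 1.5.
The largest such integer is 1.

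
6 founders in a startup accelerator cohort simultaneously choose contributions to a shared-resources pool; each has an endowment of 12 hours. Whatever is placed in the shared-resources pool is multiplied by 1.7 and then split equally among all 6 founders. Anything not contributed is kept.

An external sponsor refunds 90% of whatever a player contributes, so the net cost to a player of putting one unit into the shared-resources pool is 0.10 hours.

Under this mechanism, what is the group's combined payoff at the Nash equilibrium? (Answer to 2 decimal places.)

187.20 hours

The effective private return per unit is now (1.7/6) / 0.10 = 2.8333 > 1, so every player's dominant strategy flips to full contribution.
So the Nash equilibrium is full contribution by all 6; the group earns 6 × (12 × 0.90 + 1.7 × 12) = 187.20.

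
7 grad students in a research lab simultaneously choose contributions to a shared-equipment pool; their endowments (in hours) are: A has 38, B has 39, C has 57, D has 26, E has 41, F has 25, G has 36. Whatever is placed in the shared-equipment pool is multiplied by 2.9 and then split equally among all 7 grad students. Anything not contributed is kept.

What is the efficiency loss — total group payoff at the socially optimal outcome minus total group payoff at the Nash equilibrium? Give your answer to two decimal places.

The private return per contributed unit is 2.9/7 = 0.4143 < 1 for every player regardless of endowment, so the Nash equilibrium is zero contribution and the group total is Σ E_j = 38 + 39 + 57 + 26 + 41 + 25 + 36 = 262.
Each contributed unit returns 2.900 to the group, so the social optimum is full contribution by everyone: group total = 2.900 × 262 = 759.80.
Efficiency loss = (2.900 − 1) × 262 = 497.80.

497.80 hours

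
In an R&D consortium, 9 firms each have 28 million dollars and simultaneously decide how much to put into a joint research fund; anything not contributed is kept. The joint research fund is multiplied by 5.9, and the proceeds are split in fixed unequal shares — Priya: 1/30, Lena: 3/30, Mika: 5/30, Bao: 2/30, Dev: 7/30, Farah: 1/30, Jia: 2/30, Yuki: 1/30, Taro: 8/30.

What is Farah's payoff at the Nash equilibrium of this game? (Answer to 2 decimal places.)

A player with share s gets back 5.9·s per unit contributed, so full contribution is dominant for anyone with s > 1/5.9 = 0.1695 and zero contribution is dominant for anyone below.
Dev and Taro are above the threshold, contributing 28 each; the remaining 7 contribute 0. Total contributed: 56.
Farah keeps 28 and receives 5.9 × 56 × 1/30 = 11.01 from the joint research fund, for a payoff of 39.01.

39.01 million dollars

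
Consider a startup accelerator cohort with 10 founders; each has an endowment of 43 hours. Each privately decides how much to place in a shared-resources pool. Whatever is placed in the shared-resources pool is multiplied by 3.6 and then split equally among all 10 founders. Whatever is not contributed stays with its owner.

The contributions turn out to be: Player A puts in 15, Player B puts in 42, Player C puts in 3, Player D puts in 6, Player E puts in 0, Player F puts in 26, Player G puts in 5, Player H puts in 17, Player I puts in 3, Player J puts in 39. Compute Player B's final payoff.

Total contributed: 15 + 42 + 3 + 6 + 0 + 26 + 5 + 17 + 3 + 39 = 156.
Each receives 3.6 × 156 / 10 = 56.16 from the shared-resources pool.
Player B keeps 43 − 42 = 1, so Player B's payoff is 1 + 56.16 = 57.16.

57.16 hours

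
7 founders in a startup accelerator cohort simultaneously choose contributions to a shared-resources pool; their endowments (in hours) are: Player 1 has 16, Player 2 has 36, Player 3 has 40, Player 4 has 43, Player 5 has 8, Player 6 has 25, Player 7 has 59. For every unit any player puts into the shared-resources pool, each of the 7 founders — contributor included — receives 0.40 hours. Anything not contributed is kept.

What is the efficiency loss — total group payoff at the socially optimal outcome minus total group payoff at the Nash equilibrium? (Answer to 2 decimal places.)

408.60 hours

The private return per contributed unit is 0.40 < 1 for everyone, so the Nash equilibrium is zero contribution and the group total is Σ E_j = 16 + 36 + 40 + 43 + 8 + 25 + 59 = 227.
Each contributed unit returns 2.800 to the group, so the social optimum is full contribution by everyone: group total = 2.800 × 227 = 635.60.
Efficiency loss = (2.800 − 1) × 227 = 408.60.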